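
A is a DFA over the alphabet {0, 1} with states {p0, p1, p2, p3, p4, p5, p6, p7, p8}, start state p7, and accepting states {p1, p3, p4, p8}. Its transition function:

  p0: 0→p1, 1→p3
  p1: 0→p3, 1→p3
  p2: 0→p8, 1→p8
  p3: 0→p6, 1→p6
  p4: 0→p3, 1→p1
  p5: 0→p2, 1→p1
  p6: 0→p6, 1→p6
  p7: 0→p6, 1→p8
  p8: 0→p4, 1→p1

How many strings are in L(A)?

The useful subgraph on states {p1, p3, p4, p7, p8} is acyclic, so L(A) is finite; the longest accepting path visits 5 useful states, giving maximum string length 4.
Counting accepting paths from p7 by length: 1 of length 1, 2 of length 2, 4 of length 3, 2 of length 4. Total 9.

9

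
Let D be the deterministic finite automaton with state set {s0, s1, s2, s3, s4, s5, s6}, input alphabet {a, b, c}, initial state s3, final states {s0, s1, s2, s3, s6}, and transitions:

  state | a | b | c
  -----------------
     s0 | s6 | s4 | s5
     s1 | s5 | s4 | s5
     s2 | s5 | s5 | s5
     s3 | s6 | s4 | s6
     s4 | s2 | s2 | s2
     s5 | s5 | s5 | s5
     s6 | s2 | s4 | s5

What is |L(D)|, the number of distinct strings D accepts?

The useful subgraph on states {s2, s3, s4, s6} is acyclic, so L(D) is finite; the longest accepting path visits 4 useful states, giving maximum string length 3.
Counting accepting paths from s3 by length: 1 of length 0, 2 of length 1, 5 of length 2, 6 of length 3. Total 14.

14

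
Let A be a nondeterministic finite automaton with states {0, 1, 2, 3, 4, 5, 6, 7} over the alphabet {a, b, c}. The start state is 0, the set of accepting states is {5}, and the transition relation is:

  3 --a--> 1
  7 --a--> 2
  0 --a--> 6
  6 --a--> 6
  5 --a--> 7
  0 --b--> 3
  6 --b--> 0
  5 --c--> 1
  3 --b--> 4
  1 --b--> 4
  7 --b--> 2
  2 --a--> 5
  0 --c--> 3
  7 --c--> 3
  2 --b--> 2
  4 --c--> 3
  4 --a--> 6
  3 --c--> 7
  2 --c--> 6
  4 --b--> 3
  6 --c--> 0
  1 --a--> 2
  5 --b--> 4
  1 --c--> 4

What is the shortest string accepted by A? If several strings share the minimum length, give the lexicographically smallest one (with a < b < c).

baaa

A breadth-first search from 0 reaches an accepting state first via the path 0 → 3 → 1 → 2 → 5 on input baaa.
No string of length < 4 is accepted (BFS exhausts all shorter strings without reaching an accepting state), and baaa is the lexicographically least accepting string of length 4.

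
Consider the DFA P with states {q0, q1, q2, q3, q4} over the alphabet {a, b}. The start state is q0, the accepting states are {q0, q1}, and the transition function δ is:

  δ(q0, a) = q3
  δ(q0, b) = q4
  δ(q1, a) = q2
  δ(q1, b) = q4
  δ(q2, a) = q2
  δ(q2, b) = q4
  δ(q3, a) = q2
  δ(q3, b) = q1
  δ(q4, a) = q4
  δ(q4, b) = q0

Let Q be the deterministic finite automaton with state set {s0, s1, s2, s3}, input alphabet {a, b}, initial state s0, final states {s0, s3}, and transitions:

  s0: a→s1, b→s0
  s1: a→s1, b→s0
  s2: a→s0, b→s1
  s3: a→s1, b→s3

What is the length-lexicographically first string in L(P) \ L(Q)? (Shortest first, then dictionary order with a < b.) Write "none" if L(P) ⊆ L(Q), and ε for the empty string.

Exploring the product automaton P × Q from the start pair (q0, s0), following both machines on each input symbol, reaches 6 state pairs: (q0, s0), (q3, s1), (q4, s0), (q2, s1), (q1, s0), (q4, s1).
P accepts in {q0, q1} and Q accepts in {s0, s3}. The reachable pairs whose P-component is accepting are (q0, s0), (q1, s0); in each of them the Q-component is accepting too, so the product for L(P) \ L(Q) (P-component accepting, Q-component rejecting) has no reachable accepting pair and the difference is empty.
So every string accepted by P is also accepted by Q: L(P) \ L(Q) = ∅ and there is no such string.

none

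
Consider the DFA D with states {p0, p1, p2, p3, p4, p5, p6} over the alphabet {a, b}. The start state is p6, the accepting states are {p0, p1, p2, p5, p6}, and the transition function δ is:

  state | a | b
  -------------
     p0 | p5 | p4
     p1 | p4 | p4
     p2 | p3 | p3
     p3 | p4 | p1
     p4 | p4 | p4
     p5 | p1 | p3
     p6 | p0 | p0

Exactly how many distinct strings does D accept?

9

The useful subgraph on states {p0, p1, p3, p5, p6} is acyclic, so L(D) is finite; the longest accepting path visits 5 useful states, giving maximum string length 4.
Counting accepting paths from p6 by length: 1 of length 0, 2 of length 1, 2 of length 2, 2 of length 3, 2 of length 4. Total 9.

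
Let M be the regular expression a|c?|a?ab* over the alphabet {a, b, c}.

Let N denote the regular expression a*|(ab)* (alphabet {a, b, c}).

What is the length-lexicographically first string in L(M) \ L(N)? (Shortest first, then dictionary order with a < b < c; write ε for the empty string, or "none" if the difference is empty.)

The string c is accepted by M but not by N.
No shorter string lies in the difference, and c is the lexicographically first length-1 string in L(M) \ L(N).

c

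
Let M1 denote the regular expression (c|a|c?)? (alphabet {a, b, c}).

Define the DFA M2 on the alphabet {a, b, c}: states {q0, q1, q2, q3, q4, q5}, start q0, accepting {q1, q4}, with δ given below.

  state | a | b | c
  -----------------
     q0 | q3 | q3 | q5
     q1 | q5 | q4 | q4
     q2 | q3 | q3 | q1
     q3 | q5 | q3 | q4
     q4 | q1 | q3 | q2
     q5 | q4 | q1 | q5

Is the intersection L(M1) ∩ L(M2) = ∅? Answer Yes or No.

Yes

Converting the expression M1 to a DFA (subset construction, then merging equivalent states) gives the minimal DFA with states {r0, r1, r2}, start state r0, accepting states {r0, r1} and transitions r0: a→r1, b→r2, c→r1; r1: a→r2, b→r2, c→r2; r2: a→r2, b→r2, c→r2.
Exploring the product automaton M1 × M2 from the start pair (r0, q0), following both machines on each input symbol, reaches 8 state pairs: (r0, q0), (r1, q3), (r2, q3), (r1, q5), (r2, q5), (r2, q4), (r2, q1), (r2, q2).
M1 accepts in {r0, r1} and M2 accepts in {q1, q4}; no reachable pair has both components accepting, so no string drives both machines to acceptance simultaneously and L(M1) ∩ L(M2) = ∅.
So no string is accepted by both, and the intersection is empty.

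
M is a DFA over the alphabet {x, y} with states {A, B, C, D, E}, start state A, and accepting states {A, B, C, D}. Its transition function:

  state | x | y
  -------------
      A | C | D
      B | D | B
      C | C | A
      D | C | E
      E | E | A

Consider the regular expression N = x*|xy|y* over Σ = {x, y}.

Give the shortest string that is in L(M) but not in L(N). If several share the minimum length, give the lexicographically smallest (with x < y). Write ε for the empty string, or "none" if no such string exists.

yx

The string yx is accepted by M but not by N.
No shorter string lies in the difference, and yx is the lexicographically first length-2 string in L(M) \ L(N).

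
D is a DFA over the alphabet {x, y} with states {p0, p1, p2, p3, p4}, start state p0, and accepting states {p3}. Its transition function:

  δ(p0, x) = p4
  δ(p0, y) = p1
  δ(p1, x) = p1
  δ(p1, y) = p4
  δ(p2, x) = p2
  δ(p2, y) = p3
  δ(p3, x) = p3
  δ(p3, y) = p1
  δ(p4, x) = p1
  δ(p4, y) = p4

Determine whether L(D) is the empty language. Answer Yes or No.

Yes

The states reachable from the start state are {p0, p1, p4}.
None of the accepting states {p3} is reachable, so no string is accepted and L(D) = ∅.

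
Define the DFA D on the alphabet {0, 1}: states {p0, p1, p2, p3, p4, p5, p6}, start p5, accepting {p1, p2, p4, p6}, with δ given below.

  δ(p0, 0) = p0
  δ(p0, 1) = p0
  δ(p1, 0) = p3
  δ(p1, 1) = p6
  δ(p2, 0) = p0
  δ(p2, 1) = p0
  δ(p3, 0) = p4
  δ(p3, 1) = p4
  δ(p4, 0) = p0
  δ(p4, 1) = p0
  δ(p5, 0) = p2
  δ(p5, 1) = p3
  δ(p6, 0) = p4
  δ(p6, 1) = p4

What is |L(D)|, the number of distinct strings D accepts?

3

The useful subgraph on states {p2, p3, p4, p5} is acyclic, so L(D) is finite; the longest accepting path visits 3 useful states, giving maximum string length 2.
Counting accepting paths from p5 by length: 1 of length 1, 2 of length 2. Total 3.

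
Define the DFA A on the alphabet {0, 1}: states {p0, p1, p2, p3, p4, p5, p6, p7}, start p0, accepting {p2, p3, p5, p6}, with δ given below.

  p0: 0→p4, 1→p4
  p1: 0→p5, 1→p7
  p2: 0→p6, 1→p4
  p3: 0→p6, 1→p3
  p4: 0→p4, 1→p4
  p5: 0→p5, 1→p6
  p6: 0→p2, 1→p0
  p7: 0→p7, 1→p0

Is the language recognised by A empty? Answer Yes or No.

The states reachable from the start state are {p0, p4}.
None of the accepting states {p2, p3, p5, p6} is reachable, so no string is accepted and L(A) = ∅.

Yes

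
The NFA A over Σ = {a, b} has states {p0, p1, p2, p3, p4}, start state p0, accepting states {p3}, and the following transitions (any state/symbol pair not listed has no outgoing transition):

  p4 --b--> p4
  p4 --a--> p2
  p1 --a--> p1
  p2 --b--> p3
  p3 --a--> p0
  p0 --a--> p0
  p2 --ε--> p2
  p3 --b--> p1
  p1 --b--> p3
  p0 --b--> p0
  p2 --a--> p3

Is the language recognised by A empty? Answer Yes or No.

The states reachable from the start state are {p0}.
None of the accepting states {p3} is reachable, so no string is accepted and L(A) = ∅.

Yes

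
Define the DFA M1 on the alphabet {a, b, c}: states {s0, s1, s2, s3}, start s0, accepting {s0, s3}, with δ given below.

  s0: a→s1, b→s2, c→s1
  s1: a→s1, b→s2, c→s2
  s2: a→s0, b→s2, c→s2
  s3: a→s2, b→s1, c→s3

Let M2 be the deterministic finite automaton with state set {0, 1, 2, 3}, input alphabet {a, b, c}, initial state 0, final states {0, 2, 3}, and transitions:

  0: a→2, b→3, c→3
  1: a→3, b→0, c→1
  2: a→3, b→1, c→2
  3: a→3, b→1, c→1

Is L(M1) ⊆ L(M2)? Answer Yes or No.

Exploring the product automaton M1 × M2 from the start pair (s0, 0), following both machines on each input symbol, reaches 10 state pairs: (s0, 0), (s1, 2), (s2, 3), (s1, 3), (s2, 1), (s2, 2), (s0, 3), (s2, 0), (s1, 1), (s0, 2).
M1 accepts in {s0, s3} and M2 accepts in {0, 2, 3}. The reachable pairs whose M1-component is accepting are (s0, 0), (s0, 3), (s0, 2); in each of them the M2-component is accepting too, so the product for L(M1) \ L(M2) (M1-component accepting, M2-component rejecting) has no reachable accepting pair and the difference is empty.
Hence every string in L(M1) is also in L(M2).

Yes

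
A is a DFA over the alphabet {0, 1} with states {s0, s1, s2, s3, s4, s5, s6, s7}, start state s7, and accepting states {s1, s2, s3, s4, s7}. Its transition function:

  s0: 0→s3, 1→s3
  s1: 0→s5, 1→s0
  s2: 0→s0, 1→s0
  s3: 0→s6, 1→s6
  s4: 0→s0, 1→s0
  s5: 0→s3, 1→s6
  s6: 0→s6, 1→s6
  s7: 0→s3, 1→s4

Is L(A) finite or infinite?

finite

The useful states (reachable from s7 and able to reach an accepting state) are {s0, s3, s4, s7}.
Restricted to these states the transition graph has no cycle, so every accepting path has bounded length and L is finite.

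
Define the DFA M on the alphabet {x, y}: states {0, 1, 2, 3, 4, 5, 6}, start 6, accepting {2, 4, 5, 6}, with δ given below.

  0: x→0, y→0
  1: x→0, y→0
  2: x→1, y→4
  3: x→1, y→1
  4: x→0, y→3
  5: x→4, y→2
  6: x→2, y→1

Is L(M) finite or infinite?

The useful states (reachable from 6 and able to reach an accepting state) are {2, 4, 6}.
Restricted to these states the transition graph has no cycle, so every accepting path has bounded length and L is finite.

finite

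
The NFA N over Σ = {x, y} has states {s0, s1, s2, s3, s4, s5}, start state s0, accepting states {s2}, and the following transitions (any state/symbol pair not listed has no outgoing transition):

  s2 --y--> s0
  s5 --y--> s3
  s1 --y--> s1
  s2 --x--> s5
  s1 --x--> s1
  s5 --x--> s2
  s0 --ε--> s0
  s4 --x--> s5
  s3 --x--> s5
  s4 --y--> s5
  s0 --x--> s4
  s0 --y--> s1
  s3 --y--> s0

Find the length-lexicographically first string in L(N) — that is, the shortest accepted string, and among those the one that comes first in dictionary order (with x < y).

xxx

A breadth-first search from s0 reaches an accepting state first via the path s0 → s4 → s5 → s2 on input xxx.
No string of length < 3 is accepted (BFS exhausts all shorter strings without reaching an accepting state), and xxx is the lexicographically least accepting string of length 3.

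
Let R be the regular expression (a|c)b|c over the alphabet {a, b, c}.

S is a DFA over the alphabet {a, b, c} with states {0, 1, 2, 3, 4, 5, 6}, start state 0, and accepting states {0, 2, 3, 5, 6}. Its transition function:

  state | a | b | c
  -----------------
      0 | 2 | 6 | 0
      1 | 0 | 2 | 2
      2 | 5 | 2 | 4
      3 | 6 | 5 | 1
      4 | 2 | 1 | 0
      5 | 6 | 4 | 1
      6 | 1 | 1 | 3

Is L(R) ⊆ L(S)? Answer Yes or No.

Yes

Converting the expression R to a DFA (subset construction, then merging equivalent states) gives the minimal DFA with states {r0, r1, r2, r3, r4}, start state r0, accepting states {r3, r4} and transitions r0: a→r1, b→r2, c→r3; r1: a→r2, b→r4, c→r2; r2: a→r2, b→r2, c→r2; r3: a→r2, b→r4, c→r2; r4: a→r2, b→r2, c→r2.
Exploring the product automaton R × S from the start pair (r0, 0), following both machines on each input symbol, reaches 12 state pairs: (r0, 0), (r1, 2), (r2, 6), (r3, 0), (r2, 5), (r4, 2), (r2, 4), (r2, 1), (r2, 3), (r2, 2), (r4, 6), (r2, 0).
R accepts in {r3, r4} and S accepts in {0, 2, 3, 5, 6}. The reachable pairs whose R-component is accepting are (r3, 0), (r4, 2), (r4, 6); in each of them the S-component is accepting too, so the product for L(R) \ L(S) (R-component accepting, S-component rejecting) has no reachable accepting pair and the difference is empty.
Hence every string in L(R) is also in L(S).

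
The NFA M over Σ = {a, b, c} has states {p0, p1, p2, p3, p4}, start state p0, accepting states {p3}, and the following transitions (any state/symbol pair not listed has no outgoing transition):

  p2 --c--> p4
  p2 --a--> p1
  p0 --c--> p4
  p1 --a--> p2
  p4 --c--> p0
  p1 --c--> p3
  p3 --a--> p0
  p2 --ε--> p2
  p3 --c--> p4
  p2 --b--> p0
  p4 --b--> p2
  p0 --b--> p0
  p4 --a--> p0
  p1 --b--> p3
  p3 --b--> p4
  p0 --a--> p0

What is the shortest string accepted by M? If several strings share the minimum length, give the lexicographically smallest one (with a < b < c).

A breadth-first search from p0 reaches an accepting state first via the path p0 → p4 → p2 → p1 → p3 on input cbab.
No string of length < 4 is accepted (BFS exhausts all shorter strings without reaching an accepting state), and cbab is the lexicographically least accepting string of length 4.

cbab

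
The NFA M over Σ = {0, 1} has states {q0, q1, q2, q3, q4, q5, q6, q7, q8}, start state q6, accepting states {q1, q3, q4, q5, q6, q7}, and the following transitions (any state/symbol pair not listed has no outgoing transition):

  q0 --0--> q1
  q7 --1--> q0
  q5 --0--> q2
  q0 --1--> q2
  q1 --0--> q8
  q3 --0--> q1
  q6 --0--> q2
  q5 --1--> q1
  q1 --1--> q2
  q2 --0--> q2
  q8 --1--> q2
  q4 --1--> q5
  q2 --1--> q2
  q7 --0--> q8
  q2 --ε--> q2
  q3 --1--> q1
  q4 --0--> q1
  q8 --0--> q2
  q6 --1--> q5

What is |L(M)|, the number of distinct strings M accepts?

The useful subgraph on states {q1, q5, q6} is acyclic, so L(M) is finite; the longest accepting path visits 3 useful states, giving maximum string length 2.
Counting accepting paths from q6 by length: 1 of length 0, 1 of length 1, 1 of length 2. Total 3.

3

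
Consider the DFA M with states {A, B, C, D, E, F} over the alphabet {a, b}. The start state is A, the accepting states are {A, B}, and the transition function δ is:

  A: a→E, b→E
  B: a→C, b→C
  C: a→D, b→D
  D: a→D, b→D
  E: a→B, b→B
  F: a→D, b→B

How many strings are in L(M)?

5

The useful subgraph on states {A, B, E} is acyclic, so L(M) is finite; the longest accepting path visits 3 useful states, giving maximum string length 2.
Counting accepting paths from A by length: 1 of length 0, 4 of length 2. Total 5.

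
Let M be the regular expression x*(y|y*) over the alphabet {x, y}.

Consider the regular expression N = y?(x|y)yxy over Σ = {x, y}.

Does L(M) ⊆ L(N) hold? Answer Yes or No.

The empty string ε is in L(M) but not in L(N).
So L(M) ⊄ L(N).

No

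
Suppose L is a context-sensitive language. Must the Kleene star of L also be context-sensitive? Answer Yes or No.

An LBA guesses a factorisation of the input into blocks (marking block boundaries on a second track) and verifies each block with the LBA for L; this uses no space beyond the input, so L* is context-sensitive.
So the context-sensitive languages are closed under Kleene star.

Yes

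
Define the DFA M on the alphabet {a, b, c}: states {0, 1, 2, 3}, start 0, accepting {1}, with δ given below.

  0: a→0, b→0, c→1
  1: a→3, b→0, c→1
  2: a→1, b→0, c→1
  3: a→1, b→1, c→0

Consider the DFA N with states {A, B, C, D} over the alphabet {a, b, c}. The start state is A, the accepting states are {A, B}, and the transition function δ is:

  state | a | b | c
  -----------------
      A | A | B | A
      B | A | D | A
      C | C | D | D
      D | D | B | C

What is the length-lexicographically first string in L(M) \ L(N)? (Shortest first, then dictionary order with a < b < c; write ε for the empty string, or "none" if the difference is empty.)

bbc

The string bbc is accepted by M but not by N.
No shorter string lies in the difference, and bbc is the lexicographically first length-3 string in L(M) \ L(N).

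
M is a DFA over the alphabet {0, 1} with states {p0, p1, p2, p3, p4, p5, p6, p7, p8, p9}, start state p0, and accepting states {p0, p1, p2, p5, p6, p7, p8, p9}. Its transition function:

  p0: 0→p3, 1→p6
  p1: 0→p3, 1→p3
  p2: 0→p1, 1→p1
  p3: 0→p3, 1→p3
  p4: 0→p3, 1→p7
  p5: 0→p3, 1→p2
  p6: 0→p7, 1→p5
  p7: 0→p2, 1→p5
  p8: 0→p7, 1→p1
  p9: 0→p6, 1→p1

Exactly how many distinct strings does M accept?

14

The useful subgraph on states {p0, p1, p2, p5, p6, p7} is acyclic, so L(M) is finite; the longest accepting path visits 6 useful states, giving maximum string length 5.
Counting accepting paths from p0 by length: 1 of length 0, 1 of length 1, 2 of length 2, 3 of length 3, 5 of length 4, 2 of length 5. Total 14.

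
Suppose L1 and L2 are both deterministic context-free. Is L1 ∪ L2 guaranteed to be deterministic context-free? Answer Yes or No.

{aⁿbⁿ : n≥0} and {aⁿb²ⁿ : n≥0} are each accepted by a deterministic PDA (push the a's; pop one per b, respectively one per two b's), but their union U is not. Suppose a DPDA M accepted U. Being deterministic, M has a single run on aⁿb²ⁿ, and since aⁿbⁿ ∈ U that run passes through an accepting configuration right after consuming the prefix aⁿbⁿ and then goes on to accept again after n more b's. Build an ordinary (nondeterministic) PDA M′ that simulates M on a's and b's and, at any moment when M is in an accepting state, may switch to a second mode in which it reads only c's, feeding each c to M as a b; M′ accepts when M does. Then M′ accepts aⁱbʲcᵏ (k≥1) exactly when both aⁱbʲ ∈ U and aⁱbʲ⁺ᵏ ∈ U, and checking the four cases (i=j or j=2i, combined with j+k=i or j+k=2i) leaves only i=j=k: so L(M′) ∩ a*b*c⁺ = {aⁿbⁿcⁿ : n≥1} would be context-free, which it is not (pumping lemma) — contradiction. (The union is an unambiguous CFL; it is determinism, not unambiguity, that fails.)

No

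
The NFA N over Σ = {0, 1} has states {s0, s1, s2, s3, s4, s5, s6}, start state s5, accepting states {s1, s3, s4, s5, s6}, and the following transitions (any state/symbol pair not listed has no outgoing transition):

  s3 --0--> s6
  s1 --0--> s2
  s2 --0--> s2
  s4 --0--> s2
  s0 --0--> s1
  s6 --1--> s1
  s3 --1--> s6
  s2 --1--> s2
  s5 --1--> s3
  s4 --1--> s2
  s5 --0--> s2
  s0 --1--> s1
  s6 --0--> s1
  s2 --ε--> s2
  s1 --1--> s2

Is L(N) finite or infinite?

The useful states (reachable from s5 and able to reach an accepting state) are {s1, s3, s5, s6}.
Restricted to these states the transition graph has no cycle, so every accepting path has bounded length and L is finite.

finite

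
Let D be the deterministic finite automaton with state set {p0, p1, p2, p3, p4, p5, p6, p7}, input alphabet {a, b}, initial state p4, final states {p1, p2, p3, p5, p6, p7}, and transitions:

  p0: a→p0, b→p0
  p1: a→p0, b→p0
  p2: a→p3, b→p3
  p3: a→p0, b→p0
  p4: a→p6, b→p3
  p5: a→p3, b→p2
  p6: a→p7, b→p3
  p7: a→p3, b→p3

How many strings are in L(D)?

6

The useful subgraph on states {p3, p4, p6, p7} is acyclic, so L(D) is finite; the longest accepting path visits 4 useful states, giving maximum string length 3.
Counting accepting paths from p4 by length: 2 of length 1, 2 of length 2, 2 of length 3. Total 6.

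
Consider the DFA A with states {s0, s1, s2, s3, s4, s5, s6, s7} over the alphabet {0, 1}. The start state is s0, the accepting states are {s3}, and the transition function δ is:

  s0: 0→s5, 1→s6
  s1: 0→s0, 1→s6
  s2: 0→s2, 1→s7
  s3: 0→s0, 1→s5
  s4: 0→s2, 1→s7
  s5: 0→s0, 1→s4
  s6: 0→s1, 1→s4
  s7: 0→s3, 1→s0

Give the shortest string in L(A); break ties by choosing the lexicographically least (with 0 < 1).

0110

A breadth-first search from s0 reaches an accepting state first via the path s0 → s5 → s4 → s7 → s3 on input 0110.
No string of length < 4 is accepted (BFS exhausts all shorter strings without reaching an accepting state), and 0110 is the lexicographically least accepting string of length 4.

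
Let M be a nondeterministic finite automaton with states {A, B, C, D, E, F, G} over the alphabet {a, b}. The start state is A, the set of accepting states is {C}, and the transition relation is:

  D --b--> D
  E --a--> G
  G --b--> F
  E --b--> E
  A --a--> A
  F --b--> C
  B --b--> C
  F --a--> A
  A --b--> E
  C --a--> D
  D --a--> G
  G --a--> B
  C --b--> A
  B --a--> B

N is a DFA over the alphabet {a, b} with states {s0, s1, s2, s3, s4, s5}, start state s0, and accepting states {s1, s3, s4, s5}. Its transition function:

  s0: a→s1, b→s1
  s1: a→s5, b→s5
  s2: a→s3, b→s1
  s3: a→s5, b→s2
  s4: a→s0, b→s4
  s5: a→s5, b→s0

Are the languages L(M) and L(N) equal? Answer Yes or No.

The string baab is accepted by M but rejected by N.
So L(M) ≠ L(N).

No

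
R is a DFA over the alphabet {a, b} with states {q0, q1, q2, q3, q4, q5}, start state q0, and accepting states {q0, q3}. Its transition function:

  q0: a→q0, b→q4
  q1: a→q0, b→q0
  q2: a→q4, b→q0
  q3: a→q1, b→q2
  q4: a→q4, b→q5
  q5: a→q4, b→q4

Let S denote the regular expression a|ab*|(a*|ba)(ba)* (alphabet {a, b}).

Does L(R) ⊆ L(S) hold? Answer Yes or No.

Converting the expression S to a DFA (subset construction, then merging equivalent states) gives the minimal DFA with states {s0, s1, s2, s3, s4, s5, s6, s7}, start state s0, accepting states {s0, s1, s3, s4, s5, s7} and transitions s0: a→s1, b→s2; s1: a→s3, b→s4; s2: a→s5, b→s6; s3: a→s3, b→s2; s4: a→s5, b→s7; s5: a→s6, b→s2; s6: a→s6, b→s6; s7: a→s6, b→s7.
Exploring the product automaton R × S from the start pair (q0, s0), following both machines on each input symbol, reaches 11 state pairs: (q0, s0), (q0, s1), (q4, s2), (q0, s3), (q4, s4), (q4, s5), (q5, s6), (q5, s7), (q4, s6), (q5, s2), (q4, s7).
R accepts in {q0, q3} and S accepts in {s0, s1, s3, s4, s5, s7}. The reachable pairs whose R-component is accepting are (q0, s0), (q0, s1), (q0, s3); in each of them the S-component is accepting too, so the product for L(R) \ L(S) (R-component accepting, S-component rejecting) has no reachable accepting pair and the difference is empty.
Hence every string in L(R) is also in L(S).

Yes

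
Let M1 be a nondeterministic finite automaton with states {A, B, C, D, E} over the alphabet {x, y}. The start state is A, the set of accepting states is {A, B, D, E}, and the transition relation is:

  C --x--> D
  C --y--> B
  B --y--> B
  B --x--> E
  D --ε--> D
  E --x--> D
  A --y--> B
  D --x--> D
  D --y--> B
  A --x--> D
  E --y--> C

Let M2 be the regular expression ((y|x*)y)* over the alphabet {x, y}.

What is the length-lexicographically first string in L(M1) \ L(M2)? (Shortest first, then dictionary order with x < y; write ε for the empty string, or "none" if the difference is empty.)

x

The string x is accepted by M1 but not by M2.
No shorter string lies in the difference, and x is the lexicographically first length-1 string in L(M1) \ L(M2).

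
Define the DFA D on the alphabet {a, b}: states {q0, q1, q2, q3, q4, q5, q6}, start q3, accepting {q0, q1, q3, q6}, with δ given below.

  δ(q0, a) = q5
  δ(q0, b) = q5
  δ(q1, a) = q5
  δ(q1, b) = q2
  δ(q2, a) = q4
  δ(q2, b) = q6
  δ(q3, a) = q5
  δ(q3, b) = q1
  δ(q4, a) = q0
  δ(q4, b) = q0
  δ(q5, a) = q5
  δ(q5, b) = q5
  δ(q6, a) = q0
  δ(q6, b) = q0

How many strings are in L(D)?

7

The useful subgraph on states {q0, q1, q2, q3, q4, q6} is acyclic, so L(D) is finite; the longest accepting path visits 5 useful states, giving maximum string length 4.
Counting accepting paths from q3 by length: 1 of length 0, 1 of length 1, 1 of length 3, 4 of length 4. Total 7.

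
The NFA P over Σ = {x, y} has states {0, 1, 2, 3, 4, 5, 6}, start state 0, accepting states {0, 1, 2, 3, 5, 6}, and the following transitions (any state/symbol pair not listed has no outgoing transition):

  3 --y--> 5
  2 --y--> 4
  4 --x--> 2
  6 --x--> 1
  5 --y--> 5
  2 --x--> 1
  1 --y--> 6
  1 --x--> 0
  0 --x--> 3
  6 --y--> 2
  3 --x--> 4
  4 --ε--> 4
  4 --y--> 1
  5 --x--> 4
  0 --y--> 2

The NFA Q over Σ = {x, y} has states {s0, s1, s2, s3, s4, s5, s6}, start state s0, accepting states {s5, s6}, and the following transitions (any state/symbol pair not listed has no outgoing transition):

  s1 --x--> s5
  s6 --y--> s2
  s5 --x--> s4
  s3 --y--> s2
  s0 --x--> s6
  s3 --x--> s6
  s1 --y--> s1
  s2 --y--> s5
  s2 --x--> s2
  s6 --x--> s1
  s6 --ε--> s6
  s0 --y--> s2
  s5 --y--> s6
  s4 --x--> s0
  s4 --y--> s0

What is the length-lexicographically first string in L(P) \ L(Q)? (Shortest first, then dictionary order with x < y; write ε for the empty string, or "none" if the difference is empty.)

ε

The empty string ε is accepted by P but not by Q.
Since ε is the unique shortest string, it is the required witness.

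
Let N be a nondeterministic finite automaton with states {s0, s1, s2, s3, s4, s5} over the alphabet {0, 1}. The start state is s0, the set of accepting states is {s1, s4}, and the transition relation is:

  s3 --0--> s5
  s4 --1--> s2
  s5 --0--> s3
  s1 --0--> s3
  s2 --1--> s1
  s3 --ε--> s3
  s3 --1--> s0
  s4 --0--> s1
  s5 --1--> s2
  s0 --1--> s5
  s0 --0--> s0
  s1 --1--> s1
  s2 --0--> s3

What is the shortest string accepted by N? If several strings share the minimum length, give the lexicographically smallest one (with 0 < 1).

111

A breadth-first search from s0 reaches an accepting state first via the path s0 → s5 → s2 → s1 on input 111.
No string of length < 3 is accepted (BFS exhausts all shorter strings without reaching an accepting state), and 111 is the lexicographically least accepting string of length 3.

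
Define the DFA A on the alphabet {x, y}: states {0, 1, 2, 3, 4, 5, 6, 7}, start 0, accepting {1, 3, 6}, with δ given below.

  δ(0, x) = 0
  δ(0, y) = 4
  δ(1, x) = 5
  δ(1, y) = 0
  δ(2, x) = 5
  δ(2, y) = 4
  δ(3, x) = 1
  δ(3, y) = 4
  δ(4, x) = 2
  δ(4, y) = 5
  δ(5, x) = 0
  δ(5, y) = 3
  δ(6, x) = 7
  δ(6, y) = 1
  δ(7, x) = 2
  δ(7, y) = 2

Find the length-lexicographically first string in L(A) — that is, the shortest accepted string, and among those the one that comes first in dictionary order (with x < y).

A breadth-first search from 0 reaches an accepting state first via the path 0 → 4 → 5 → 3 on input yyy.
No string of length < 3 is accepted (BFS exhausts all shorter strings without reaching an accepting state), and yyy is the lexicographically least accepting string of length 3.

yyy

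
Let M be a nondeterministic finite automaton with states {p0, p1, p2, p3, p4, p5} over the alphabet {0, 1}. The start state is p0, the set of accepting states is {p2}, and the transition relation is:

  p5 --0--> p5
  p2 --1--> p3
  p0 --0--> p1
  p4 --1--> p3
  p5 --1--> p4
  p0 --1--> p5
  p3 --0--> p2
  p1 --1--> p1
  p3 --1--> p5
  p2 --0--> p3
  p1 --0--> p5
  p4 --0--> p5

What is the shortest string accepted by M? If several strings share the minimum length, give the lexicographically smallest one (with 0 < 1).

1110

A breadth-first search from p0 reaches an accepting state first via the path p0 → p5 → p4 → p3 → p2 on input 1110.
No string of length < 4 is accepted (BFS exhausts all shorter strings without reaching an accepting state), and 1110 is the lexicographically least accepting string of length 4.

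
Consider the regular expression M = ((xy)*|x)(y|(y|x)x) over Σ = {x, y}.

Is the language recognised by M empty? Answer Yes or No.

The string y matches the expression, so it belongs to L(M).
Since L(M) contains at least one string, it is not empty.

No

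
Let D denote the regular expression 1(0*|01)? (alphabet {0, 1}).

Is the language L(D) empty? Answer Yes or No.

No

The string 1 matches the expression, so it belongs to L(D).
Since L(D) contains at least one string, it is not empty.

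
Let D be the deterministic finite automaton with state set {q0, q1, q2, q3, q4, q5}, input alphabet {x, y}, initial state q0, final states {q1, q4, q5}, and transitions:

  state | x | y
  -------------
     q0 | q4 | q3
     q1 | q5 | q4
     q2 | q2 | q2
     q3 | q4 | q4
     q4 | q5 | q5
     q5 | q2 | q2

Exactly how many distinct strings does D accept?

The useful subgraph on states {q0, q3, q4, q5} is acyclic, so L(D) is finite; the longest accepting path visits 4 useful states, giving maximum string length 3.
Counting accepting paths from q0 by length: 1 of length 1, 4 of length 2, 4 of length 3. Total 9.

9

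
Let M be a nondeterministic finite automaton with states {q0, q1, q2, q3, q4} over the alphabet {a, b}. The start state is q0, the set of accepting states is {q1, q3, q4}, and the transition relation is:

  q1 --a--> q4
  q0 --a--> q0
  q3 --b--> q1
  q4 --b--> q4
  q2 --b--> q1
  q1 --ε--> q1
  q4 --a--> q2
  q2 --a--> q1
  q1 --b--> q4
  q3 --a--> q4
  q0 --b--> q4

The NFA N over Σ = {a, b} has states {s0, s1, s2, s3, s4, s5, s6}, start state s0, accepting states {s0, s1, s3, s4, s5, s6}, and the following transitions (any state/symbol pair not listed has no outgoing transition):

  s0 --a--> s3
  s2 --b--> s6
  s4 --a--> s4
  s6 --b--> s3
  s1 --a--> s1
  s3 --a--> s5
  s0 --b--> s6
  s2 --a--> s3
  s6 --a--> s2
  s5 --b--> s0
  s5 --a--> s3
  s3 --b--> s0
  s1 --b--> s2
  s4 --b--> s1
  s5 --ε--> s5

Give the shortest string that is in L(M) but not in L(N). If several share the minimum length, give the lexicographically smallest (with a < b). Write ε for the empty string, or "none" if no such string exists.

baba

The string baba is accepted by M but not by N.
No shorter string lies in the difference, and baba is the lexicographically first length-4 string in L(M) \ L(N).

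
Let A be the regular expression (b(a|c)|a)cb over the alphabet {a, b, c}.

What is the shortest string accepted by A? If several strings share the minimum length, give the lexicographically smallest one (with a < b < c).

By inspection of the expression, no string of length less than 3 matches, and acb is the lexicographically first match of length 3.

acb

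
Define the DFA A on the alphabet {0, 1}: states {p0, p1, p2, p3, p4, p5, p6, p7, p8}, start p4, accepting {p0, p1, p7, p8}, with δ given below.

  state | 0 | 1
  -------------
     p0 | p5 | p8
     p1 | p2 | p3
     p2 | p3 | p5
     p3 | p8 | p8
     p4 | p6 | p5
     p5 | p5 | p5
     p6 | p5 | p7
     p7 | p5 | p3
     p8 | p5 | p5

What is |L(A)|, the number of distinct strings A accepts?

3

The useful subgraph on states {p3, p4, p6, p7, p8} is acyclic, so L(A) is finite; the longest accepting path visits 5 useful states, giving maximum string length 4.
Counting accepting paths from p4 by length: 1 of length 2, 2 of length 4. Total 3.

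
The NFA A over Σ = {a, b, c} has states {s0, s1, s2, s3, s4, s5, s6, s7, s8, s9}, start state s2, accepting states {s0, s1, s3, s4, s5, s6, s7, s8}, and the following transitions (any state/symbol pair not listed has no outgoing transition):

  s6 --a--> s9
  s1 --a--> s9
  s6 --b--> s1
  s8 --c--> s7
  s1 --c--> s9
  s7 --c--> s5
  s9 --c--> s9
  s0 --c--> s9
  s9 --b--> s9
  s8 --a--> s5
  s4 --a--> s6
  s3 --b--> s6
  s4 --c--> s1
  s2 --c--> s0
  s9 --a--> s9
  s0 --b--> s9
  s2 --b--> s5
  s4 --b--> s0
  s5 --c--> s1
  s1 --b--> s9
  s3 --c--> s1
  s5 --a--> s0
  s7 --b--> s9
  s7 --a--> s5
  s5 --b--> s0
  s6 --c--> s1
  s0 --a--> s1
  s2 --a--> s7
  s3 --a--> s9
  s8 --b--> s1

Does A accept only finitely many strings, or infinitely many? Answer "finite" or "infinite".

The useful states (reachable from s2 and able to reach an accepting state) are {s0, s1, s2, s5, s7}.
Restricted to these states the transition graph has no cycle, so every accepting path has bounded length and L is finite.

finite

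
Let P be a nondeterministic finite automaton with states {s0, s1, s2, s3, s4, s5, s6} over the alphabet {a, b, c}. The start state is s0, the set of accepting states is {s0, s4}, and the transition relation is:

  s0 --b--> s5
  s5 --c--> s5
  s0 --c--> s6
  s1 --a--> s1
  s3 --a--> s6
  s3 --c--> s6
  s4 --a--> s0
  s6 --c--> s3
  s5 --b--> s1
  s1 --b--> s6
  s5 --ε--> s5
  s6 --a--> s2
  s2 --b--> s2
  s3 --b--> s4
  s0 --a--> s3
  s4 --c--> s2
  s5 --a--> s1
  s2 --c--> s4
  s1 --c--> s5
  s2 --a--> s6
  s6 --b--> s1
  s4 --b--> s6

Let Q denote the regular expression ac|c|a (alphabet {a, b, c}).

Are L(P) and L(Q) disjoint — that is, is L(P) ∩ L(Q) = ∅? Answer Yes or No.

Converting the expression Q to a DFA (subset construction, then merging equivalent states) gives the minimal DFA with states {q0, q1, q2, q3}, start state q0, accepting states {q1, q3} and transitions q0: a→q1, b→q2, c→q3; q1: a→q2, b→q2, c→q3; q2: a→q2, b→q2, c→q2; q3: a→q2, b→q2, c→q2.
Exploring the product automaton P × Q from the start pair (s0, q0), following both machines on each input symbol, reaches 10 state pairs: (s0, q0), (s3, q1), (s5, q2), (s6, q3), (s6, q2), (s4, q2), (s1, q2), (s2, q2), (s3, q2), (s0, q2).
P accepts in {s0, s4} and Q accepts in {q1, q3}; no reachable pair has both components accepting, so no string drives both machines to acceptance simultaneously and L(P) ∩ L(Q) = ∅.
So no string is accepted by both, and the intersection is empty.

Yes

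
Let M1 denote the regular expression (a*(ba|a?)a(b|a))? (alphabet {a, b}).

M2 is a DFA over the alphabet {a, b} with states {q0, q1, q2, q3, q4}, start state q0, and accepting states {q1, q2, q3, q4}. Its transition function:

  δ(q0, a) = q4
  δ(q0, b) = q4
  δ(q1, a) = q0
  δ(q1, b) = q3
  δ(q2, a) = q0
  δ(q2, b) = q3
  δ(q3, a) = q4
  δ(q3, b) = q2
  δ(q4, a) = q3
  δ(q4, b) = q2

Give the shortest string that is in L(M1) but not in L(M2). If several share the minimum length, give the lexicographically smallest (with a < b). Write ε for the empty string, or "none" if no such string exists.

The empty string ε is accepted by M1 but not by M2.
Since ε is the unique shortest string, it is the required witness.

ε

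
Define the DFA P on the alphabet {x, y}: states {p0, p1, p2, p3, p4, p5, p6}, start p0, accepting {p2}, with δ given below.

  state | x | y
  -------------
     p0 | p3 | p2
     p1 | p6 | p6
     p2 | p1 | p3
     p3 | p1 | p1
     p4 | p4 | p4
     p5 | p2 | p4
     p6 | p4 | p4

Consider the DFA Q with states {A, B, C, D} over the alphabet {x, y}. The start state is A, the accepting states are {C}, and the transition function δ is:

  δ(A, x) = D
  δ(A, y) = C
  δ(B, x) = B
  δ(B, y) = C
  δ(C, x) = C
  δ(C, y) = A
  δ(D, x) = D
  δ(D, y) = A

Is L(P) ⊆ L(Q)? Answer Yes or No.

Exploring the product automaton P × Q from the start pair (p0, A), following both machines on each input symbol, reaches 13 state pairs: (p0, A), (p3, D), (p2, C), (p1, D), (p1, A), (p1, C), (p3, A), (p6, D), (p6, A), (p6, C), (p4, D), (p4, A), (p4, C).
P accepts in {p2} and Q accepts in {C}. The reachable pairs whose P-component is accepting are (p2, C); in each of them the Q-component is accepting too, so the product for L(P) \ L(Q) (P-component accepting, Q-component rejecting) has no reachable accepting pair and the difference is empty.
Hence every string in L(P) is also in L(Q).

Yes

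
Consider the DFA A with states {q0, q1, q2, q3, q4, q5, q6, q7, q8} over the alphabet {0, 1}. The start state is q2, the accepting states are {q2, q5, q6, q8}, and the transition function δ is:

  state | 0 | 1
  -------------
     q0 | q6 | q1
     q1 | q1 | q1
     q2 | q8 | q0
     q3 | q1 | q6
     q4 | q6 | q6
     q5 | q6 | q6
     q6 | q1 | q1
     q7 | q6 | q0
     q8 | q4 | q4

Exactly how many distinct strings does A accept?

7

The useful subgraph on states {q0, q2, q4, q6, q8} is acyclic, so L(A) is finite; the longest accepting path visits 4 useful states, giving maximum string length 3.
Counting accepting paths from q2 by length: 1 of length 0, 1 of length 1, 1 of length 2, 4 of length 3. Total 7.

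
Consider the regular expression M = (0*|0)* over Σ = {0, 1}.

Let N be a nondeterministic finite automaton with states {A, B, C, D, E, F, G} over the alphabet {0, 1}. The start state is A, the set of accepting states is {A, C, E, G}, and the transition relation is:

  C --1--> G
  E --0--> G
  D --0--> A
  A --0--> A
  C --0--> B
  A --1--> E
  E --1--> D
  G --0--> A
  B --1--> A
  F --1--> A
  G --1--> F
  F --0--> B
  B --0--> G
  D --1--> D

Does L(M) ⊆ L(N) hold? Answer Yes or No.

Converting the expression M to a DFA (subset construction, then merging equivalent states) gives the minimal DFA with states {m0, m1}, start state m0, accepting states {m0} and transitions m0: 0→m0, 1→m1; m1: 0→m1, 1→m1.
Exploring the product automaton M × N from the start pair (m0, A), following both machines on each input symbol, reaches 7 state pairs: (m0, A), (m1, E), (m1, G), (m1, D), (m1, A), (m1, F), (m1, B).
M accepts in {m0} and N accepts in {A, C, E, G}. The reachable pairs whose M-component is accepting are (m0, A); in each of them the N-component is accepting too, so the product for L(M) \ L(N) (M-component accepting, N-component rejecting) has no reachable accepting pair and the difference is empty.
Hence every string in L(M) is also in L(N).

Yes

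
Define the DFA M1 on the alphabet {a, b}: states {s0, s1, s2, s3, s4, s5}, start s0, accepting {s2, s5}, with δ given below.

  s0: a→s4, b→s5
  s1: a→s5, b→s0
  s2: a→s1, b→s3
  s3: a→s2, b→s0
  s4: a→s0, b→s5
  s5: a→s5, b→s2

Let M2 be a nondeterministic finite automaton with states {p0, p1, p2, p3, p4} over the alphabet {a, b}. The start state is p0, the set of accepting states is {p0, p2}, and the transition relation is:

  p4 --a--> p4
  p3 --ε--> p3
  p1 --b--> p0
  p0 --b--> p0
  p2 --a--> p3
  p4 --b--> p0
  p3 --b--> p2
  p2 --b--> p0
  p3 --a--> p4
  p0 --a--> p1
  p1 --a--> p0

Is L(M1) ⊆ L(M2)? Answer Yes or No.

No

The string ba is in L(M1) but not in L(M2).
So L(M1) ⊄ L(M2).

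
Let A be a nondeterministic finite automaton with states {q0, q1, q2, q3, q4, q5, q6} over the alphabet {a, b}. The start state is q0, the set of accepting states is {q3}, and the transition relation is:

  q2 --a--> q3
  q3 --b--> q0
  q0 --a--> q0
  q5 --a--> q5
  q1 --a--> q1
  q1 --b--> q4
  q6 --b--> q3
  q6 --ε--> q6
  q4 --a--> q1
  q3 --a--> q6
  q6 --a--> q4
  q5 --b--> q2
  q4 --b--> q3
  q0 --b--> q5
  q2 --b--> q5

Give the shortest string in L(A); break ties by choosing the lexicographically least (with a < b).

bba

A breadth-first search from q0 reaches an accepting state first via the path q0 → q5 → q2 → q3 on input bba.
No string of length < 3 is accepted (BFS exhausts all shorter strings without reaching an accepting state), and bba is the lexicographically least accepting string of length 3.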